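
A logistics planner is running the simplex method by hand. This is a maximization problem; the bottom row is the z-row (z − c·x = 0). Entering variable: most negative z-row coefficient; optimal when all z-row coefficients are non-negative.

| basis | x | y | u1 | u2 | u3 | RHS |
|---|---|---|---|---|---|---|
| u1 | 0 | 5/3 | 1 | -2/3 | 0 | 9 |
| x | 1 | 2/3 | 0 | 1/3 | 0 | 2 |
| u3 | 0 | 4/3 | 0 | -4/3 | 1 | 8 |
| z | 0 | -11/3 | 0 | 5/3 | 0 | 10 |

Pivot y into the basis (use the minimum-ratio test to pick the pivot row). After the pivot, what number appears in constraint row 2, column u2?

1/2

Ratio test on column y — row 1: 9/(5/3) = 27/5; row 2: 2/(2/3) = 3; row 3: 8/(4/3) = 6. Minimum is 3 at row 2 (x leaves); pivot element 2/3.
Divide row 2 by 2/3; eliminate column y from the other rows.
In the new row 2, the u2 entry is the old entry divided by the pivot: (1/3)/(2/3) = 1/2.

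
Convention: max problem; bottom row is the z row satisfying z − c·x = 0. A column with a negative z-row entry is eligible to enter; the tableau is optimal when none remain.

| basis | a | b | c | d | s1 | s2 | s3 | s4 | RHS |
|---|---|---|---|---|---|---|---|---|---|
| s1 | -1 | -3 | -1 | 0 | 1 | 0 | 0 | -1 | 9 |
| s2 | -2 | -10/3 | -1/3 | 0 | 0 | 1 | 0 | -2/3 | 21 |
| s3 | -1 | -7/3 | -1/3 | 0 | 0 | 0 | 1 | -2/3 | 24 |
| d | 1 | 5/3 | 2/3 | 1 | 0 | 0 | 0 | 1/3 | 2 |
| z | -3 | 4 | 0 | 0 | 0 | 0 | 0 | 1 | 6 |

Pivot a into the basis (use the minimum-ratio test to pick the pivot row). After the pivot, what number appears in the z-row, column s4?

2

Ratio test on column a — row 1: entry -1 ≤ 0; row 2: entry -2 ≤ 0; row 3: entry -1 ≤ 0; row 4: 2/1 = 2. Minimum is 2 at row 4 (d leaves); pivot element 1.
Divide row 4 by 1; eliminate column a from the other rows.
z-row update in column s4: 1 − (-3)·(1/3) = 2.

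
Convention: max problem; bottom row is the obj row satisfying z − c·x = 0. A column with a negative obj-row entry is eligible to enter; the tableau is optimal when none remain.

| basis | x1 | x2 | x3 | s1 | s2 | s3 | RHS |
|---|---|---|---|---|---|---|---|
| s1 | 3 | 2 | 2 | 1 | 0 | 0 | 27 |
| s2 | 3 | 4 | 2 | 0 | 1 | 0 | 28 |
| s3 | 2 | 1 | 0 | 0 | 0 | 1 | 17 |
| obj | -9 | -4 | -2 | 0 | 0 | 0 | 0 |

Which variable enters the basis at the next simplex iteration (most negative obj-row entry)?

Negative obj-row entries: x1: -9, x2: -4, x3: -2.
The most negative is -9 in column x1, so x1 enters.

x1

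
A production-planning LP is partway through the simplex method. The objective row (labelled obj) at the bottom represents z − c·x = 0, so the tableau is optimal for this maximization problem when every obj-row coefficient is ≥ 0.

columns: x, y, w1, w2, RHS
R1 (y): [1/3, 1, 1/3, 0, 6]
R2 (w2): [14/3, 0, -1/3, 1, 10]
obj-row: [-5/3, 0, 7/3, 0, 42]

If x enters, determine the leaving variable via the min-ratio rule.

Column x entries and ratios — y: 6/(1/3) = 18; w2: 10/(14/3) = 15/7.
Smallest ratio is 15/7 in the row of w2, so w2 leaves.

w2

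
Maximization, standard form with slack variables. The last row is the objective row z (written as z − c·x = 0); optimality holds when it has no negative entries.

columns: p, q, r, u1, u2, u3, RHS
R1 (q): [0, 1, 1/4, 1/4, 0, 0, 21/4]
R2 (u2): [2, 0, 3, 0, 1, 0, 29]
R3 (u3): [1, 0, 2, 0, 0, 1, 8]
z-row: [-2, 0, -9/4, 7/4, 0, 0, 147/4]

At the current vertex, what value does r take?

0

r is not in the basis, so in the current basic feasible solution r = 0.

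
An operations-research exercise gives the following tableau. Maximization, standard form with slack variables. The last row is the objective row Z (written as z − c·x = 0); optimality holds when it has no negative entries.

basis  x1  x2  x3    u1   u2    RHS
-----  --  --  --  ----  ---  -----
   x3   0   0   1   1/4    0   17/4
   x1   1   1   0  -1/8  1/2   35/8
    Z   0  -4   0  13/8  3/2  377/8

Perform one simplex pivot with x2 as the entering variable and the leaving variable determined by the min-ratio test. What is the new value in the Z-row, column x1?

Ratio test on column x2 — row 1: entry 0 ≤ 0; row 2: (35/8)/1 = 35/8. Minimum is 35/8 at row 2 (x1 leaves); pivot element 1.
Divide row 2 by 1; eliminate column x2 from the other rows.
Z-row update in column x1: 0 − (-4)·1 = 4.

4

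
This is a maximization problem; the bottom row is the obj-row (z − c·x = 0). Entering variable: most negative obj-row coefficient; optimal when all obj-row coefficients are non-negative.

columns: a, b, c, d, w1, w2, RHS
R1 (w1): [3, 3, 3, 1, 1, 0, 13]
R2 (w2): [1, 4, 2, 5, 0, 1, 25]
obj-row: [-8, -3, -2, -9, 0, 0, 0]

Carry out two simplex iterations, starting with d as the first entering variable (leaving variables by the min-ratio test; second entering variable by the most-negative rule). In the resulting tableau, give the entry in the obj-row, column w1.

Ratio test on column d — row 1: 13/1 = 13; row 2: 25/5 = 5. Minimum is 5 at row 2 (w2 leaves); pivot element 5.
Divide row 2 by 5; eliminate column d from the other rows.
Second iteration: most negative obj-row entry is -31/5 in column a, so a enters.
Ratio test on column a — row 1: 8/(14/5) = 20/7; row 2: 5/(1/5) = 25. Minimum is 20/7 at row 1 (w1 leaves); pivot element 14/5.
Divide row 1 by 14/5; eliminate column a from the other rows.
After both pivots, the entry at the obj-row, column w1 is 31/14.

31/14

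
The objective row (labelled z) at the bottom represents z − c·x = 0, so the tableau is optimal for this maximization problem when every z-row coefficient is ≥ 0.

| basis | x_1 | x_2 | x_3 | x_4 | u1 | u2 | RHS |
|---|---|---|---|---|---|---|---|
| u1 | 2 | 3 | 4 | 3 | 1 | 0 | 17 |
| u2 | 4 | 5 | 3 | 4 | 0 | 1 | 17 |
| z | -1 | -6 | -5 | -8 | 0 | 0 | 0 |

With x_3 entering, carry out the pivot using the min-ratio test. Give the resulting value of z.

85/4

Ratio test on column x_3 — row 1: 17/4 = 17/4; row 2: 17/3 = 17/3. Minimum is 17/4 at row 1 (u1 leaves); pivot element 4.
Pivot on row 1; the z-row RHS becomes 0 − (-5)·(17/4) = 85/4.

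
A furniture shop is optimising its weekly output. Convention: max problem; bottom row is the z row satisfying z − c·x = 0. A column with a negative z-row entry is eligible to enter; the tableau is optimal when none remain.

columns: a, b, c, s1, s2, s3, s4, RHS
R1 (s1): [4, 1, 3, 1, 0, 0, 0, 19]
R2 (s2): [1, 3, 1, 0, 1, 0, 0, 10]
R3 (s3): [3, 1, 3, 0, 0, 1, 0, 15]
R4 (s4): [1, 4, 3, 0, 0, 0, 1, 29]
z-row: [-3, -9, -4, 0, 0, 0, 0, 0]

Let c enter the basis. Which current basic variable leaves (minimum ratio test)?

Column c entries and ratios — s1: 19/3 = 19/3; s2: 10/1 = 10; s3: 15/3 = 5; s4: 29/3 = 29/3.
Smallest ratio is 5 in the row of s3, so s3 leaves.

s3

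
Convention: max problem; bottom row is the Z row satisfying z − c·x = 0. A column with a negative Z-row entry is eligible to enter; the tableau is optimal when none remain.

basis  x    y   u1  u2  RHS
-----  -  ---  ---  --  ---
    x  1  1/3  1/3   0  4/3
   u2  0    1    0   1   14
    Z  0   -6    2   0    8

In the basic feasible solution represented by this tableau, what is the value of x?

x is basic (row 1); its value is the RHS of that row, 4/3.

4/3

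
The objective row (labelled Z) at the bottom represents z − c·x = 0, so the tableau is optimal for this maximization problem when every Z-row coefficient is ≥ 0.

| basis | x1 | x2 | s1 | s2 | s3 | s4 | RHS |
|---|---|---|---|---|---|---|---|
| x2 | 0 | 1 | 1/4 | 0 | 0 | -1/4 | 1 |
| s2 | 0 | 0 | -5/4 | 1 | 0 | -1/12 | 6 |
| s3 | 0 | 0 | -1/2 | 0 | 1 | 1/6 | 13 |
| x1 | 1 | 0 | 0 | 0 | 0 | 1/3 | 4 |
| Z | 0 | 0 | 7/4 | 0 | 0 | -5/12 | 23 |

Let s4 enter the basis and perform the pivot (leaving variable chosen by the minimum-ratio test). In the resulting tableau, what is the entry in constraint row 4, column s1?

0

Ratio test on column s4 — row 1: entry -1/4 ≤ 0; row 2: entry -1/12 ≤ 0; row 3: 13/(1/6) = 78; row 4: 4/(1/3) = 12. Minimum is 12 at row 4 (x1 leaves); pivot element 1/3.
Divide row 4 by 1/3; eliminate column s4 from the other rows.
In the new row 4, the s1 entry is the old entry divided by the pivot: 0/(1/3) = 0.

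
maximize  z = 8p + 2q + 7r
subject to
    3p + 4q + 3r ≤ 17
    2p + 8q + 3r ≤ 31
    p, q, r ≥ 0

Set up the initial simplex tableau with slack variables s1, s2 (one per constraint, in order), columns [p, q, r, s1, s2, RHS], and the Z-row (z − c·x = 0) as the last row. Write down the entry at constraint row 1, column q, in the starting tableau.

4

Constraint 1 has coefficient 4 on q.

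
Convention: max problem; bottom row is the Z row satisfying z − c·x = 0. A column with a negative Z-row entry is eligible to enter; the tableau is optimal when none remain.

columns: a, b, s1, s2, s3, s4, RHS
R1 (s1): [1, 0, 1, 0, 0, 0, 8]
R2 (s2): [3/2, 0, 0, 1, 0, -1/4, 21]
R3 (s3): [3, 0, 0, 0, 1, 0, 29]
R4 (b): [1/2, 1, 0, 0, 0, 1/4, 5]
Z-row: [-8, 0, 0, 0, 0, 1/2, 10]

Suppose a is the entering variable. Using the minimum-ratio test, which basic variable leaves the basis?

s1

Column a entries and ratios — s1: 8/1 = 8; s2: 21/(3/2) = 14; s3: 29/3 = 29/3; b: 5/(1/2) = 10.
Smallest ratio is 8 in the row of s1, so s1 leaves.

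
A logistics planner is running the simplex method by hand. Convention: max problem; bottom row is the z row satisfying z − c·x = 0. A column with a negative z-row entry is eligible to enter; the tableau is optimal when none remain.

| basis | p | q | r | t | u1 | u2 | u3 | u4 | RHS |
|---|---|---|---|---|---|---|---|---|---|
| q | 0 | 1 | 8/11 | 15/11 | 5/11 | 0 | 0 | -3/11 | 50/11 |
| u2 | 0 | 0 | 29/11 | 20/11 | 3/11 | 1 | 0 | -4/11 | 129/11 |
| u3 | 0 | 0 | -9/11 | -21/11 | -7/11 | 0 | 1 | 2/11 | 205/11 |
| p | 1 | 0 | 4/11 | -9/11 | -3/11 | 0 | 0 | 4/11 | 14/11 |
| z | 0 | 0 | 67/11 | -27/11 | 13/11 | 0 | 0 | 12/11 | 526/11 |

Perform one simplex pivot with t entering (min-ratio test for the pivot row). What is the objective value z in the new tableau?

56

Ratio test on column t — row 1: (50/11)/(15/11) = 10/3; row 2: (129/11)/(20/11) = 129/20; row 3: entry -21/11 ≤ 0; row 4: entry -9/11 ≤ 0. Minimum is 10/3 at row 1 (q leaves); pivot element 15/11.
Pivot on row 1; the z-row RHS becomes 526/11 − (-27/11)·(10/3) = 56.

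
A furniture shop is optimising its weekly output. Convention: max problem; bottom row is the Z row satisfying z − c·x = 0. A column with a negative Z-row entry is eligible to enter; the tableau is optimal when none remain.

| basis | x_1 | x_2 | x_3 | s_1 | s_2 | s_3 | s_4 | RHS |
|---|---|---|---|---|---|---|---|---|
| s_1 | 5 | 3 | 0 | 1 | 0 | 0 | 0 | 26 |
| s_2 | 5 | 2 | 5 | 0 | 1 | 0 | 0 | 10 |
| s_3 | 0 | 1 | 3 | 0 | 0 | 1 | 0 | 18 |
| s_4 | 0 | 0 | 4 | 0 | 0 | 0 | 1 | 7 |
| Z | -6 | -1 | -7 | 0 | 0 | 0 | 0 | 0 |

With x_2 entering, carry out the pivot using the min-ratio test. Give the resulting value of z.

Ratio test on column x_2 — row 1: 26/3 = 26/3; row 2: 10/2 = 5; row 3: 18/1 = 18; row 4: entry 0 ≤ 0. Minimum is 5 at row 2 (s_2 leaves); pivot element 2.
Pivot on row 2; the Z-row RHS becomes 0 − (-1)·5 = 5.

5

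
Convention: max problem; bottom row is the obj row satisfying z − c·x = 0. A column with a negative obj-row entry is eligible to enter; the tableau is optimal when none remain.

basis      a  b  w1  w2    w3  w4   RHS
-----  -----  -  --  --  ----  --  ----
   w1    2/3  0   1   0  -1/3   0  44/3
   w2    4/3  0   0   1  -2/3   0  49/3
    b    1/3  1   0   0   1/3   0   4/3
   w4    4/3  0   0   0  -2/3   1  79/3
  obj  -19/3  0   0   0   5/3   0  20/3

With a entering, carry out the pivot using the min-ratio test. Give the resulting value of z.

32

Ratio test on column a — row 1: (44/3)/(2/3) = 22; row 2: (49/3)/(4/3) = 49/4; row 3: (4/3)/(1/3) = 4; row 4: (79/3)/(4/3) = 79/4. Minimum is 4 at row 3 (b leaves); pivot element 1/3.
Pivot on row 3; the obj-row RHS becomes 20/3 − (-19/3)·4 = 32.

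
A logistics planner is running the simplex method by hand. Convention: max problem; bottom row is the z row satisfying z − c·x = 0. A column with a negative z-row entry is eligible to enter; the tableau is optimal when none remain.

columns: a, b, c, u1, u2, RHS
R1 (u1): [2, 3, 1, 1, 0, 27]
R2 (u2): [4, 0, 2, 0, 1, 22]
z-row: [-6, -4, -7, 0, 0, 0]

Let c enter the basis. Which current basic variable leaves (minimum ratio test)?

u2

Column c entries and ratios — u1: 27/1 = 27; u2: 22/2 = 11.
Smallest ratio is 11 in the row of u2, so u2 leaves.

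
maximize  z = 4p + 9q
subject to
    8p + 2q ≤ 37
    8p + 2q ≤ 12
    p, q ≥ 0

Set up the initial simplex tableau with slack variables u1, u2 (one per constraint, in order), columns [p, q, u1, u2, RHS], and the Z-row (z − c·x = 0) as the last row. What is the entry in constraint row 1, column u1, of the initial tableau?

1

Slack u1 belongs to constraint 1; its column is the unit vector e_1, so the entry in row 1 is 1.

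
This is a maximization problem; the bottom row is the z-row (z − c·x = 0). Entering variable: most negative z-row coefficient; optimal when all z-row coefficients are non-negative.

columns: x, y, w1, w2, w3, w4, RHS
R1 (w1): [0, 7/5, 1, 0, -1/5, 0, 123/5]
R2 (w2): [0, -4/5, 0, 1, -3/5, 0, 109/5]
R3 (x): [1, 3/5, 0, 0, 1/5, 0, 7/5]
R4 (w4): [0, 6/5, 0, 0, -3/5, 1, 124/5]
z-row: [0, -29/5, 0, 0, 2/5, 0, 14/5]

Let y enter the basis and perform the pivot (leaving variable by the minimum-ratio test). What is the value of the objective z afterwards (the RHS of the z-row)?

49/3

Ratio test on column y — row 1: (123/5)/(7/5) = 123/7; row 2: entry -4/5 ≤ 0; row 3: (7/5)/(3/5) = 7/3; row 4: (124/5)/(6/5) = 62/3. Minimum is 7/3 at row 3 (x leaves); pivot element 3/5.
Pivot on row 3; the z-row RHS becomes 14/5 − (-29/5)·(7/3) = 49/3.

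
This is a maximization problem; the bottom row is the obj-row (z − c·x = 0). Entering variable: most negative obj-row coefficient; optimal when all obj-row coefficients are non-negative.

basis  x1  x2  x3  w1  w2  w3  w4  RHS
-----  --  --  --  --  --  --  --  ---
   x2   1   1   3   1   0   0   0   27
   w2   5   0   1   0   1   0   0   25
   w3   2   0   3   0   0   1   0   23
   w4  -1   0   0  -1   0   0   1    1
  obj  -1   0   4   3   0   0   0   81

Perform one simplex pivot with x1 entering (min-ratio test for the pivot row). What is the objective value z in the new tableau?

Ratio test on column x1 — row 1: 27/1 = 27; row 2: 25/5 = 5; row 3: 23/2 = 23/2; row 4: entry -1 ≤ 0. Minimum is 5 at row 2 (w2 leaves); pivot element 5.
Pivot on row 2; the obj-row RHS becomes 81 − (-1)·5 = 86.

86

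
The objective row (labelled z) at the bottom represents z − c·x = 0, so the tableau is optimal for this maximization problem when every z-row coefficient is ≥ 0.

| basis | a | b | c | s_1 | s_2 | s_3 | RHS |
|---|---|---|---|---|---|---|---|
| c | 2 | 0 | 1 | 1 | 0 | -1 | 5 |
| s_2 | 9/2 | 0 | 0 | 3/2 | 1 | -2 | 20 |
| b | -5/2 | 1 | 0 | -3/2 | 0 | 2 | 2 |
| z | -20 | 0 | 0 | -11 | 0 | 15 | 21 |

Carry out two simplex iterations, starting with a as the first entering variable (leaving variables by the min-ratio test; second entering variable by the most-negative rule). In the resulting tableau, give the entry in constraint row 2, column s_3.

-1/2

Ratio test on column a — row 1: 5/2 = 5/2; row 2: 20/(9/2) = 40/9; row 3: entry -5/2 ≤ 0. Minimum is 5/2 at row 1 (c leaves); pivot element 2.
Divide row 1 by 2; eliminate column a from the other rows.
Second iteration: most negative z-row entry is -1 in column s_1, so s_1 enters.
Ratio test on column s_1 — row 1: (5/2)/(1/2) = 5; row 2: entry -3/4 ≤ 0; row 3: entry -1/4 ≤ 0. Minimum is 5 at row 1 (a leaves); pivot element 1/2.
Divide row 1 by 1/2; eliminate column s_1 from the other rows.
After both pivots, the entry at constraint row 2, column s_3 is -1/2.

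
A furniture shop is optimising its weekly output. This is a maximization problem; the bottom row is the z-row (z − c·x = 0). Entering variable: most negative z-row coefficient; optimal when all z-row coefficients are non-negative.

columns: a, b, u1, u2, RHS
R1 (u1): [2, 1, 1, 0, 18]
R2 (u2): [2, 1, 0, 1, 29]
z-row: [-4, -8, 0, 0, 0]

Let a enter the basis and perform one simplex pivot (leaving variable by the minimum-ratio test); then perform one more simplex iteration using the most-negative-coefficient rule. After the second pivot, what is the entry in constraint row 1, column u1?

Ratio test on column a — row 1: 18/2 = 9; row 2: 29/2 = 29/2. Minimum is 9 at row 1 (u1 leaves); pivot element 2.
Divide row 1 by 2; eliminate column a from the other rows.
Second iteration: most negative z-row entry is -6 in column b, so b enters.
Ratio test on column b — row 1: 9/(1/2) = 18; row 2: entry 0 ≤ 0. Minimum is 18 at row 1 (a leaves); pivot element 1/2.
Divide row 1 by 1/2; eliminate column b from the other rows.
After both pivots, the entry at constraint row 1, column u1 is 1.

1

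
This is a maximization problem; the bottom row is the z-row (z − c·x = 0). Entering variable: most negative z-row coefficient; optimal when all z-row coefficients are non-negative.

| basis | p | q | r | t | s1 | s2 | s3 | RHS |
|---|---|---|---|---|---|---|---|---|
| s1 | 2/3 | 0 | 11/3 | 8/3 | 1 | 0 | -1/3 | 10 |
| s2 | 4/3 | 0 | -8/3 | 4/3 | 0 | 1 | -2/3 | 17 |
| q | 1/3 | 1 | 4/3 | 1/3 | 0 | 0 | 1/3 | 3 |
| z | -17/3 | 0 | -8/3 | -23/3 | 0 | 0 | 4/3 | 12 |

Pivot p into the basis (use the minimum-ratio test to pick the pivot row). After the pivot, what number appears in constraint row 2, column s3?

Ratio test on column p — row 1: 10/(2/3) = 15; row 2: 17/(4/3) = 51/4; row 3: 3/(1/3) = 9. Minimum is 9 at row 3 (q leaves); pivot element 1/3.
Divide row 3 by 1/3; eliminate column p from the other rows.
Row 2 update in column s3: -2/3 − (4/3)·1 = -2.

-2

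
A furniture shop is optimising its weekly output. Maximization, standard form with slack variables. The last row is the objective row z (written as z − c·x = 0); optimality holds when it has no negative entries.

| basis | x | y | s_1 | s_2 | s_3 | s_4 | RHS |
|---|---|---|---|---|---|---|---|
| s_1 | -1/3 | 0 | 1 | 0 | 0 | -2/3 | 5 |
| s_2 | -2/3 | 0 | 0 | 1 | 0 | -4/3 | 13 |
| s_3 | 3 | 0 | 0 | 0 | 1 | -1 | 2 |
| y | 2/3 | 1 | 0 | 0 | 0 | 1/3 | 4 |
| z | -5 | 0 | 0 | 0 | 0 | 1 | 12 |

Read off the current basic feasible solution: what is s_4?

s_4 is not in the basis, so in the current basic feasible solution s_4 = 0.

0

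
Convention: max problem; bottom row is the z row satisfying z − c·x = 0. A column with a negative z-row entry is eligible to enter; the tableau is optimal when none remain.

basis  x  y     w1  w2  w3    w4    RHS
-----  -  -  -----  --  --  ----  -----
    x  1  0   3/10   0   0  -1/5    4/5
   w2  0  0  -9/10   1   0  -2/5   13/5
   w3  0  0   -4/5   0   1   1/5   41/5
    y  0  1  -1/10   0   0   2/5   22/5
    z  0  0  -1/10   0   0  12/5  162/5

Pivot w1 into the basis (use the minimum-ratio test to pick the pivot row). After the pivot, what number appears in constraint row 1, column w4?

Ratio test on column w1 — row 1: (4/5)/(3/10) = 8/3; row 2: entry -9/10 ≤ 0; row 3: entry -4/5 ≤ 0; row 4: entry -1/10 ≤ 0. Minimum is 8/3 at row 1 (x leaves); pivot element 3/10.
Divide row 1 by 3/10; eliminate column w1 from the other rows.
In the new row 1, the w4 entry is the old entry divided by the pivot: (-1/5)/(3/10) = -2/3.

-2/3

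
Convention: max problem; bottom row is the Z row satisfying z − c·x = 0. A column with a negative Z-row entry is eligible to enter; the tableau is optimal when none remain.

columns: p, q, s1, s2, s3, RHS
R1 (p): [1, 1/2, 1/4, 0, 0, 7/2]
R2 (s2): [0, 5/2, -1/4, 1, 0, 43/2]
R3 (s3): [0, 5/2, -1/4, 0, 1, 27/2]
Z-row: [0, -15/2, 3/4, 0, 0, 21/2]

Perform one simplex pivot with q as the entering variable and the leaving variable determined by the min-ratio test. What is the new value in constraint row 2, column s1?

0

Ratio test on column q — row 1: (7/2)/(1/2) = 7; row 2: (43/2)/(5/2) = 43/5; row 3: (27/2)/(5/2) = 27/5. Minimum is 27/5 at row 3 (s3 leaves); pivot element 5/2.
Divide row 3 by 5/2; eliminate column q from the other rows.
Row 2 update in column s1: -1/4 − (5/2)·(-1/10) = 0.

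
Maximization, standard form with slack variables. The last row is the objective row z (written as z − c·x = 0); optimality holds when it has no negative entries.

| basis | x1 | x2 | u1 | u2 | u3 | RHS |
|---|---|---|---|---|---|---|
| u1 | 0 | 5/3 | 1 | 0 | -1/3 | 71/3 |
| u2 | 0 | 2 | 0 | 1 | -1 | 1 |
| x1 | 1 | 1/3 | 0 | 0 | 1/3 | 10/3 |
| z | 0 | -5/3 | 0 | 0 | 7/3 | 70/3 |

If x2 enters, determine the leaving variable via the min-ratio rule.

u2

Column x2 entries and ratios — u1: (71/3)/(5/3) = 71/5; u2: 1/2 = 1/2; x1: (10/3)/(1/3) = 10.
Smallest ratio is 1/2 in the row of u2, so u2 leaves.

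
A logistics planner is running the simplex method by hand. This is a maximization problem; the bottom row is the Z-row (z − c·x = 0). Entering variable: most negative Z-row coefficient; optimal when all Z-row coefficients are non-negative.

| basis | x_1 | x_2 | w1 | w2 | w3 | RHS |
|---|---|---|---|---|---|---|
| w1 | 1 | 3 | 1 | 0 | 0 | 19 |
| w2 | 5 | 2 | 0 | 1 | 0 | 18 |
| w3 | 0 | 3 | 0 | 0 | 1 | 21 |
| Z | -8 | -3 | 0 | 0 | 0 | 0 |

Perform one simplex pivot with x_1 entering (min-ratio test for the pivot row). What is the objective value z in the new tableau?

Ratio test on column x_1 — row 1: 19/1 = 19; row 2: 18/5 = 18/5; row 3: entry 0 ≤ 0. Minimum is 18/5 at row 2 (w2 leaves); pivot element 5.
Pivot on row 2; the Z-row RHS becomes 0 − (-8)·(18/5) = 144/5.

144/5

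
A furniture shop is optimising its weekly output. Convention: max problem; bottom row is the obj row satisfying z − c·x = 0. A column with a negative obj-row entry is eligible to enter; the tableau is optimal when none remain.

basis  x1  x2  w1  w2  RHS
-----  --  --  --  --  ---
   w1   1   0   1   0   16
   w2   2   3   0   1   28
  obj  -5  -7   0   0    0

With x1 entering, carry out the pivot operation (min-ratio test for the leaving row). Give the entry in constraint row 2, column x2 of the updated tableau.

3/2

Ratio test on column x1 — row 1: 16/1 = 16; row 2: 28/2 = 14. Minimum is 14 at row 2 (w2 leaves); pivot element 2.
Divide row 2 by 2; eliminate column x1 from the other rows.
In the new row 2, the x2 entry is the old entry divided by the pivot: 3/2 = 3/2.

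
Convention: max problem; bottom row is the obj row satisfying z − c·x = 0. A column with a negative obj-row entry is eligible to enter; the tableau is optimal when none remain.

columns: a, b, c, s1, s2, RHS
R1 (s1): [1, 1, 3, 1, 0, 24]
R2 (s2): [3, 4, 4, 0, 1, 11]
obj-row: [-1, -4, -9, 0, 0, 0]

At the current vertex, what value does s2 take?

11

s2 is basic (row 2); its value is the RHS of that row, 11.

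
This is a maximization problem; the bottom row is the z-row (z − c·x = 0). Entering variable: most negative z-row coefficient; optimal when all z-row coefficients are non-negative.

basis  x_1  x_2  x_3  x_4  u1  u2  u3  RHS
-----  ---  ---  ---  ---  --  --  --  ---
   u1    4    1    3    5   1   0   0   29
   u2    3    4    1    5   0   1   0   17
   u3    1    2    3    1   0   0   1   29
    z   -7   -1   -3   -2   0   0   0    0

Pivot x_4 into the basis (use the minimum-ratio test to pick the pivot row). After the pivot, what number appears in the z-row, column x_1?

-29/5

Ratio test on column x_4 — row 1: 29/5 = 29/5; row 2: 17/5 = 17/5; row 3: 29/1 = 29. Minimum is 17/5 at row 2 (u2 leaves); pivot element 5.
Divide row 2 by 5; eliminate column x_4 from the other rows.
z-row update in column x_1: -7 − (-2)·(3/5) = -29/5.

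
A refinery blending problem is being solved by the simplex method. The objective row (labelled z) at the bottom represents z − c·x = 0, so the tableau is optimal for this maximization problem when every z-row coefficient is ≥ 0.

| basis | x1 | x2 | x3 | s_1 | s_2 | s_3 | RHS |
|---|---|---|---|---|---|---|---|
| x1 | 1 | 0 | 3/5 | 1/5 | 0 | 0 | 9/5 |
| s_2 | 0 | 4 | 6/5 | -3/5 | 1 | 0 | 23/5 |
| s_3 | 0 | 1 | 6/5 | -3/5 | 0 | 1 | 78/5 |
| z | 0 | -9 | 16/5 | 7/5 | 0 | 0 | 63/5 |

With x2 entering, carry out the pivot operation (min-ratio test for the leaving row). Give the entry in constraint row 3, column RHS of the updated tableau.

289/20

Ratio test on column x2 — row 1: entry 0 ≤ 0; row 2: (23/5)/4 = 23/20; row 3: (78/5)/1 = 78/5. Minimum is 23/20 at row 2 (s_2 leaves); pivot element 4.
Divide row 2 by 4; eliminate column x2 from the other rows.
Row 3 update in column RHS: 78/5 − 1·(23/20) = 289/20.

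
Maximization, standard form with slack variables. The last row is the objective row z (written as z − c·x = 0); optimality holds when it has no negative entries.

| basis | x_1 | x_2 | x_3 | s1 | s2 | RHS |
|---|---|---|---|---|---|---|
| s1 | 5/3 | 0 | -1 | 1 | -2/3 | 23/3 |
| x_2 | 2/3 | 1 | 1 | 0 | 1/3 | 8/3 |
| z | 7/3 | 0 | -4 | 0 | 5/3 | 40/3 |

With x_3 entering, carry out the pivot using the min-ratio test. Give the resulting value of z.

Ratio test on column x_3 — row 1: entry -1 ≤ 0; row 2: (8/3)/1 = 8/3. Minimum is 8/3 at row 2 (x_2 leaves); pivot element 1.
Pivot on row 2; the z-row RHS becomes 40/3 − (-4)·(8/3) = 24.

24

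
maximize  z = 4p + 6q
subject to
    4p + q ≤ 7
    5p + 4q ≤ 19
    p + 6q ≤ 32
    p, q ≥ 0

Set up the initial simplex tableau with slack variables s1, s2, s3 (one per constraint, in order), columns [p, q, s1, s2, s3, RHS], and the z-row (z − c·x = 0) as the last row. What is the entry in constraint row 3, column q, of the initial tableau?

6

Constraint 3 has coefficient 6 on q.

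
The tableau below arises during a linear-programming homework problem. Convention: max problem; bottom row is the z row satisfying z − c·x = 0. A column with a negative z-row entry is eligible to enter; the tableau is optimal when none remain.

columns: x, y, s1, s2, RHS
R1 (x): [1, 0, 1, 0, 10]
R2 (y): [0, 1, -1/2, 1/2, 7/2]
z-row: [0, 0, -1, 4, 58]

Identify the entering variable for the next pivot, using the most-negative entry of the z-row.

s1

Negative z-row entries: s1: -1.
The most negative is -1 in column s1, so s1 enters.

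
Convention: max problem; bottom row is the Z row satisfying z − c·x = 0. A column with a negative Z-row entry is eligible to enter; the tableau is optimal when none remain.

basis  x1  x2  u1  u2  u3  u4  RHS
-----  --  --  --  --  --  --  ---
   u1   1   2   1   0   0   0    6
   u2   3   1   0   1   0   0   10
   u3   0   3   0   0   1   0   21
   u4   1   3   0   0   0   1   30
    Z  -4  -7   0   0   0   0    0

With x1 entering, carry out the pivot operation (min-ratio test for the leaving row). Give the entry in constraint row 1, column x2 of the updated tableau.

Ratio test on column x1 — row 1: 6/1 = 6; row 2: 10/3 = 10/3; row 3: entry 0 ≤ 0; row 4: 30/1 = 30. Minimum is 10/3 at row 2 (u2 leaves); pivot element 3.
Divide row 2 by 3; eliminate column x1 from the other rows.
Row 1 update in column x2: 2 − 1·(1/3) = 5/3.

5/3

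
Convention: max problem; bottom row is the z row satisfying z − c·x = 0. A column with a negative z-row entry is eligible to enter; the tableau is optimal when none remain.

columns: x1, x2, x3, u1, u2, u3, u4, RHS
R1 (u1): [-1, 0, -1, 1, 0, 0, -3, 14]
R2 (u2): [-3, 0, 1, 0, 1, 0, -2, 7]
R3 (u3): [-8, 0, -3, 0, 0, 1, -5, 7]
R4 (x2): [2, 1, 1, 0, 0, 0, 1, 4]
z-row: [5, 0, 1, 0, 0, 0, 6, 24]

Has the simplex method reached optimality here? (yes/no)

Every z-row coefficient is ≥ 0, so the tableau is optimal.

yes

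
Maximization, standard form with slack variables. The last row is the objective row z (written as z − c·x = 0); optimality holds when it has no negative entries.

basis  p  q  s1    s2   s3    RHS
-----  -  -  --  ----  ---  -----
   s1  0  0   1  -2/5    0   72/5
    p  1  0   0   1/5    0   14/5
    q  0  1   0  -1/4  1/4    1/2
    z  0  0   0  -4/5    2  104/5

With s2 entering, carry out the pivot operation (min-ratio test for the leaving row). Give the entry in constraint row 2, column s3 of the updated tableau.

0

Ratio test on column s2 — row 1: entry -2/5 ≤ 0; row 2: (14/5)/(1/5) = 14; row 3: entry -1/4 ≤ 0. Minimum is 14 at row 2 (p leaves); pivot element 1/5.
Divide row 2 by 1/5; eliminate column s2 from the other rows.
In the new row 2, the s3 entry is the old entry divided by the pivot: 0/(1/5) = 0.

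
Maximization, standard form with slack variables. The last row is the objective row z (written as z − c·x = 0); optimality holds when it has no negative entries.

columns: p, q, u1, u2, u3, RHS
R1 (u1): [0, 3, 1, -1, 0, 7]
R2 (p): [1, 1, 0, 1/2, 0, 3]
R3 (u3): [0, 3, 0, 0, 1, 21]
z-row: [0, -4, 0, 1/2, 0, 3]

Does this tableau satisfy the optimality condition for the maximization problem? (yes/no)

no

The z-row has a negative entry -4 in column q, so it is not optimal.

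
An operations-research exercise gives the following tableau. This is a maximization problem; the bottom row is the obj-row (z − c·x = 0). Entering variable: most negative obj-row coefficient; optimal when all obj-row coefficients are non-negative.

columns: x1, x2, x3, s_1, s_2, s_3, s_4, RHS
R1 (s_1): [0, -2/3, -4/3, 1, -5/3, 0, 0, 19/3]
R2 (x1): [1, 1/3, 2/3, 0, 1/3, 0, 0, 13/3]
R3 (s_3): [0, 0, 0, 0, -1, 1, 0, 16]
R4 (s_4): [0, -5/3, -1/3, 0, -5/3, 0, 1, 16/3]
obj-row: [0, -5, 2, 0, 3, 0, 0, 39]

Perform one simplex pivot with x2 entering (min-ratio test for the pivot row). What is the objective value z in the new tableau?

104

Ratio test on column x2 — row 1: entry -2/3 ≤ 0; row 2: (13/3)/(1/3) = 13; row 3: entry 0 ≤ 0; row 4: entry -5/3 ≤ 0. Minimum is 13 at row 2 (x1 leaves); pivot element 1/3.
Pivot on row 2; the obj-row RHS becomes 39 − (-5)·13 = 104.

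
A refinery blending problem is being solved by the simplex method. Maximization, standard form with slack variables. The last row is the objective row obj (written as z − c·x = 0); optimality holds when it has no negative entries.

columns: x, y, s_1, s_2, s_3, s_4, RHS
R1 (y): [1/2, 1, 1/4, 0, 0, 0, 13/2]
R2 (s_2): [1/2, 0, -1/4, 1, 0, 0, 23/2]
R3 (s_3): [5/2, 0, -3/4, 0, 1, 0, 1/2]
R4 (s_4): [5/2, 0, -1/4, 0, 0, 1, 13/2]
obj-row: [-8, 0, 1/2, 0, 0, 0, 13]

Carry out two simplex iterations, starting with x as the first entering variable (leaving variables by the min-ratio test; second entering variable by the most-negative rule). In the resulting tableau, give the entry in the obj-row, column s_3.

Ratio test on column x — row 1: (13/2)/(1/2) = 13; row 2: (23/2)/(1/2) = 23; row 3: (1/2)/(5/2) = 1/5; row 4: (13/2)/(5/2) = 13/5. Minimum is 1/5 at row 3 (s_3 leaves); pivot element 5/2.
Divide row 3 by 5/2; eliminate column x from the other rows.
Second iteration: most negative obj-row entry is -19/10 in column s_1, so s_1 enters.
Ratio test on column s_1 — row 1: (32/5)/(2/5) = 16; row 2: entry -1/10 ≤ 0; row 3: entry -3/10 ≤ 0; row 4: 6/(1/2) = 12. Minimum is 12 at row 4 (s_4 leaves); pivot element 1/2.
Divide row 4 by 1/2; eliminate column s_1 from the other rows.
After both pivots, the entry at the obj-row, column s_3 is -3/5.

-3/5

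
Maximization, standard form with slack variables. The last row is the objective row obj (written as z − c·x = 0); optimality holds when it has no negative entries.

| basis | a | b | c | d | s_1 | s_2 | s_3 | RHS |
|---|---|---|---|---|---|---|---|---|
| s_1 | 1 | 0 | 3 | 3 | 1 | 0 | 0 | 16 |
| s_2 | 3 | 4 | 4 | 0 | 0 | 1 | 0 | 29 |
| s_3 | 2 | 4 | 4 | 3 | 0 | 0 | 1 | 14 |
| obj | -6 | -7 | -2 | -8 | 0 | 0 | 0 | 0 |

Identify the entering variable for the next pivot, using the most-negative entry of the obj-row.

d

Negative obj-row entries: a: -6, b: -7, c: -2, d: -8.
The most negative is -8 in column d, so d enters.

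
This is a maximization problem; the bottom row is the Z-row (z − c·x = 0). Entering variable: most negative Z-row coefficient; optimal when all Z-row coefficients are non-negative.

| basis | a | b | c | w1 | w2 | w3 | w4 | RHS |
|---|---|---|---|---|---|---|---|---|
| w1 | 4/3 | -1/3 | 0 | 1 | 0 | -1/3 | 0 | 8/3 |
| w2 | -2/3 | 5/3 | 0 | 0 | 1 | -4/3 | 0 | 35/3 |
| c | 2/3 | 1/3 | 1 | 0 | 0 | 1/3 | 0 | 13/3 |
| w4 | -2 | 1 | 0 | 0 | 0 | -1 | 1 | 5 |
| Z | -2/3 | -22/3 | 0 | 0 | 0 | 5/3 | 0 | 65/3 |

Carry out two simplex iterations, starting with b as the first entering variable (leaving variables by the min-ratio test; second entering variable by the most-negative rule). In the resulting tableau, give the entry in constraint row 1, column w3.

-3/4

Ratio test on column b — row 1: entry -1/3 ≤ 0; row 2: (35/3)/(5/3) = 7; row 3: (13/3)/(1/3) = 13; row 4: 5/1 = 5. Minimum is 5 at row 4 (w4 leaves); pivot element 1.
Divide row 4 by 1; eliminate column b from the other rows.
Second iteration: most negative Z-row entry is -46/3 in column a, so a enters.
Ratio test on column a — row 1: (13/3)/(2/3) = 13/2; row 2: (10/3)/(8/3) = 5/4; row 3: (8/3)/(4/3) = 2; row 4: entry -2 ≤ 0. Minimum is 5/4 at row 2 (w2 leaves); pivot element 8/3.
Divide row 2 by 8/3; eliminate column a from the other rows.
After both pivots, the entry at constraint row 1, column w3 is -3/4.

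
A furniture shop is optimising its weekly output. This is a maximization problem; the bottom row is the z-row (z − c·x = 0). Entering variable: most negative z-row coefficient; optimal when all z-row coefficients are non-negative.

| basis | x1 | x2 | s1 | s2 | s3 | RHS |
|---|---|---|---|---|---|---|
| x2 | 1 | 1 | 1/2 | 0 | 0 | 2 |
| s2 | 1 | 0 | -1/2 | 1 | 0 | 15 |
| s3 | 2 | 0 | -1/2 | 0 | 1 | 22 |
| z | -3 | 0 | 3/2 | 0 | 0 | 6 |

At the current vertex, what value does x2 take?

x2 is basic (row 1); its value is the RHS of that row, 2.

2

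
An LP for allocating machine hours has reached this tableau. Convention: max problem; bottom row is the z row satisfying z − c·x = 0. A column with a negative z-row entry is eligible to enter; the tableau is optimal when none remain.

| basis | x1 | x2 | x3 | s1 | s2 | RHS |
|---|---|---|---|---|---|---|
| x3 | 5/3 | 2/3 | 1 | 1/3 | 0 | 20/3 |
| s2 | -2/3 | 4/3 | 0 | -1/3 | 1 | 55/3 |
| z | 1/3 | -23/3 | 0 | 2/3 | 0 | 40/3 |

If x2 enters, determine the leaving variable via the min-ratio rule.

x3

Column x2 entries and ratios — x3: (20/3)/(2/3) = 10; s2: (55/3)/(4/3) = 55/4.
Smallest ratio is 10 in the row of x3, so x3 leaves.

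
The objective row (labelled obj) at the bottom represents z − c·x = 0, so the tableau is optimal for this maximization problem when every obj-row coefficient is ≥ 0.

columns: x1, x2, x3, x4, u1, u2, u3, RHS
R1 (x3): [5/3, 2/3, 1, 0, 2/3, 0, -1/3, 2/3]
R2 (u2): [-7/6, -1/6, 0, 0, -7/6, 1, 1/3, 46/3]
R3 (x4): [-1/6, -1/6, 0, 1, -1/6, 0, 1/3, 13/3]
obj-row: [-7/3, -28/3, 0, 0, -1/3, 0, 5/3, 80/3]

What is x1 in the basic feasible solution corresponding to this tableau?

x1 is not in the basis, so in the current basic feasible solution x1 = 0.

0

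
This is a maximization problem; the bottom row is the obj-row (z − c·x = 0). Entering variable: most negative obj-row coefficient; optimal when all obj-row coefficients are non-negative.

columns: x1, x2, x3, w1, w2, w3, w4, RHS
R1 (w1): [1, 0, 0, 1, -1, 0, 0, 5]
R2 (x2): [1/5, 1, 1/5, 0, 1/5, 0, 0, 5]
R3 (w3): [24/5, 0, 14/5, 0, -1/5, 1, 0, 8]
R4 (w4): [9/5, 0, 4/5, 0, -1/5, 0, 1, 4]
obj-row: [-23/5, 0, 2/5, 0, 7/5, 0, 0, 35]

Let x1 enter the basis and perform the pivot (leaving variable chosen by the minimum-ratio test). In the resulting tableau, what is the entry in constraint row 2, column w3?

Ratio test on column x1 — row 1: 5/1 = 5; row 2: 5/(1/5) = 25; row 3: 8/(24/5) = 5/3; row 4: 4/(9/5) = 20/9. Minimum is 5/3 at row 3 (w3 leaves); pivot element 24/5.
Divide row 3 by 24/5; eliminate column x1 from the other rows.
Row 2 update in column w3: 0 − (1/5)·(5/24) = -1/24.

-1/24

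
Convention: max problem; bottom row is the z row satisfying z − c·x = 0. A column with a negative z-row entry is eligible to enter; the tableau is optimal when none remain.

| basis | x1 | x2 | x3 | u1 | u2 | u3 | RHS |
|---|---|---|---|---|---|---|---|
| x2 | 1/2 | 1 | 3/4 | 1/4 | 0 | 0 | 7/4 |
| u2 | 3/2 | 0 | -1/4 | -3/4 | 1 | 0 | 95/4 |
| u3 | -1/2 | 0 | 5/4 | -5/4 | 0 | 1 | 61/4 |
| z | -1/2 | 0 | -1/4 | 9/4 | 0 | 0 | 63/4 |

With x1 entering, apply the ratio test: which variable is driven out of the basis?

Column x1 entries and ratios — x2: (7/4)/(1/2) = 7/2; u2: (95/4)/(3/2) = 95/6; u3: -1/2 ≤ 0, skip.
Smallest ratio is 7/2 in the row of x2, so x2 leaves.

x2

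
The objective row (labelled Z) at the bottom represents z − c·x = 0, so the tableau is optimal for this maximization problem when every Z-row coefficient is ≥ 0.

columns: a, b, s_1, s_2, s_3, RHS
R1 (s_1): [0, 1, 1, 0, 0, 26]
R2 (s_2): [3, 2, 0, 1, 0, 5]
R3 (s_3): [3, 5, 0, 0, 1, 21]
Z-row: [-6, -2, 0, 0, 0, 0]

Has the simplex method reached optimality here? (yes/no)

no

The Z-row has a negative entry -6 in column a, so it is not optimal.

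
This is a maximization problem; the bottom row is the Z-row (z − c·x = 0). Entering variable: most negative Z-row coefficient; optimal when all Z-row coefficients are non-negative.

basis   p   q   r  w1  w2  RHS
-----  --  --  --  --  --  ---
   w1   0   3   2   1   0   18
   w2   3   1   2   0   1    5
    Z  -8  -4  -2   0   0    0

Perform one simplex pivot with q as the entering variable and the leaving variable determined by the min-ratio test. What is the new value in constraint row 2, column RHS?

5

Ratio test on column q — row 1: 18/3 = 6; row 2: 5/1 = 5. Minimum is 5 at row 2 (w2 leaves); pivot element 1.
Divide row 2 by 1; eliminate column q from the other rows.
In the new row 2, the RHS entry is the old entry divided by the pivot: 5/1 = 5.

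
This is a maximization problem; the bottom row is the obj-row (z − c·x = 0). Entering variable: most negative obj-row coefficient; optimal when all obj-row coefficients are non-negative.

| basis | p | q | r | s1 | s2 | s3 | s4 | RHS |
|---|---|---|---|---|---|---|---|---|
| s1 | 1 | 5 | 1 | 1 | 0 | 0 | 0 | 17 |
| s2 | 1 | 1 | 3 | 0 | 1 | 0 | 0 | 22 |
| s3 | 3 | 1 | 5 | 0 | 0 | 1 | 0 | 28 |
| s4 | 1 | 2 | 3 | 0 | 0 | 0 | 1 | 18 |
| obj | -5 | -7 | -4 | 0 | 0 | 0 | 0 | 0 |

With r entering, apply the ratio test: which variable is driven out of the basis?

Column r entries and ratios — s1: 17/1 = 17; s2: 22/3 = 22/3; s3: 28/5 = 28/5; s4: 18/3 = 6.
Smallest ratio is 28/5 in the row of s3, so s3 leaves.

s3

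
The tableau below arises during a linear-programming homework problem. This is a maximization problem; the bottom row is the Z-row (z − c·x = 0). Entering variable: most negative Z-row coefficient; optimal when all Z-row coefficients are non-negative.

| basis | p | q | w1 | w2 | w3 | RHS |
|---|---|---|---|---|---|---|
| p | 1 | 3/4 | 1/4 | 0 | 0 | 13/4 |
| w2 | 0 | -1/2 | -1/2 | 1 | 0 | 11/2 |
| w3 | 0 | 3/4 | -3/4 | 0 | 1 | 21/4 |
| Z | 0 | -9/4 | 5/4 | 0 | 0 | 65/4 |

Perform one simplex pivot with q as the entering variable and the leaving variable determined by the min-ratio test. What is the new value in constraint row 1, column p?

Ratio test on column q — row 1: (13/4)/(3/4) = 13/3; row 2: entry -1/2 ≤ 0; row 3: (21/4)/(3/4) = 7. Minimum is 13/3 at row 1 (p leaves); pivot element 3/4.
Divide row 1 by 3/4; eliminate column q from the other rows.
In the new row 1, the p entry is the old entry divided by the pivot: 1/(3/4) = 4/3.

4/3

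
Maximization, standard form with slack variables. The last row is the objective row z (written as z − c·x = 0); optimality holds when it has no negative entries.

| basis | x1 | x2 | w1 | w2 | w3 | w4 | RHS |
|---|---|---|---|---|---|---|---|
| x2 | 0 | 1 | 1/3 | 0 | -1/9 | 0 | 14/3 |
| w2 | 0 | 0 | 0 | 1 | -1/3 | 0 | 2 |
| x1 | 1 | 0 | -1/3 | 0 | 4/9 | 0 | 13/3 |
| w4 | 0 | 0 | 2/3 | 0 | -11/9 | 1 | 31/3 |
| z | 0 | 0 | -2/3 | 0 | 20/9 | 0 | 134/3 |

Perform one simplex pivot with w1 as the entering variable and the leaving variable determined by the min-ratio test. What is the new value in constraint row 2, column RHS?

Ratio test on column w1 — row 1: (14/3)/(1/3) = 14; row 2: entry 0 ≤ 0; row 3: entry -1/3 ≤ 0; row 4: (31/3)/(2/3) = 31/2. Minimum is 14 at row 1 (x2 leaves); pivot element 1/3.
Divide row 1 by 1/3; eliminate column w1 from the other rows.
Row 2 update in column RHS: 2 − 0·14 = 2.

2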